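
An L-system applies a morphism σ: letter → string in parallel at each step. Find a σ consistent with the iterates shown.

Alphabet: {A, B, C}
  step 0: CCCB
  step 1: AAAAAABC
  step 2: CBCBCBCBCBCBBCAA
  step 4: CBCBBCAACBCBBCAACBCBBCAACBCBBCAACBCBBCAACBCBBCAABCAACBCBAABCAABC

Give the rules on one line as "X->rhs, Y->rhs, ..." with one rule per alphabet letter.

  step 1 ⇒ step 2: AAAAAABC ⇒ CB·CB·CB·CB·CB·CB·BC·AA
    A ↦ CB
    B ↦ BC
    C ↦ AA

A->CB, B->BC, C->AA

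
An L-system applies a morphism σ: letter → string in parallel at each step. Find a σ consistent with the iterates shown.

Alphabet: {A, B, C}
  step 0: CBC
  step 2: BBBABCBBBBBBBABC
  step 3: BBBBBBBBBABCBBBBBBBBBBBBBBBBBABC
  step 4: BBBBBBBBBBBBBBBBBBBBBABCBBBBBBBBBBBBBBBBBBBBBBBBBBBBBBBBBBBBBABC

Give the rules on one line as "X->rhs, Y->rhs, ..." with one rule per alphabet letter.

  step 3 ⇒ step 4: BBBBBBBBBABCBBBBBBBBBBBBBBBBBABC ⇒ BB·BB·BB·BB·BB·BB·BB·BB·BB·B·BB·ABC·BB·BB·BB·BB·BB·BB·BB·BB·BB·BB·BB·BB·BB·BB·BB·BB·BB·B·BB·ABC
    A ↦ B
    B ↦ BB
    C ↦ ABC

A->B, B->BB, C->ABC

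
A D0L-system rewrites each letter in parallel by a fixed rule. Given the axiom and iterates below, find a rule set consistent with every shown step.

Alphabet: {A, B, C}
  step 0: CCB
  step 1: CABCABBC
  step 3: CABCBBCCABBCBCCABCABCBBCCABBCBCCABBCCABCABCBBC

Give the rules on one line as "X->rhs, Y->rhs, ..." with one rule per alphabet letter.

A->CB, B->BC, C->CAB

  step 0 ⇒ step 1: CCB ⇒ CAB·CAB·BC
    B ↦ BC
    C ↦ CAB
    A ↦ CB  (constrained at step 1)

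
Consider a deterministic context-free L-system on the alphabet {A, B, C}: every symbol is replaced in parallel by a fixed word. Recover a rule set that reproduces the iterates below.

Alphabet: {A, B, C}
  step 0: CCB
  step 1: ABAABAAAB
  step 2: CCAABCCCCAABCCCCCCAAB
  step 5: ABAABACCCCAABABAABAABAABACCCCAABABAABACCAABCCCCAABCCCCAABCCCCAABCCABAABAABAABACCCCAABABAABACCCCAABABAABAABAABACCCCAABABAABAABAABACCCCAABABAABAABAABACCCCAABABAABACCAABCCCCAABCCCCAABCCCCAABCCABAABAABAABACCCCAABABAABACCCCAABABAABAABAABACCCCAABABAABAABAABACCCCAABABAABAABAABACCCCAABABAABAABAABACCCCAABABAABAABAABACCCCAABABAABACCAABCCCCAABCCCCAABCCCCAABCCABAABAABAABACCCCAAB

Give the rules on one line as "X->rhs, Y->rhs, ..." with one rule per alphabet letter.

A->CC, B->AAB, C->ABA

  step 1 ⇒ step 2: ABAABAAAB ⇒ CC·AAB·CC·CC·AAB·CC·CC·CC·AAB
    A ↦ CC
    B ↦ AAB
  step 0 ⇒ step 1: CCB ⇒ ABA·ABA·AAB
    C ↦ ABA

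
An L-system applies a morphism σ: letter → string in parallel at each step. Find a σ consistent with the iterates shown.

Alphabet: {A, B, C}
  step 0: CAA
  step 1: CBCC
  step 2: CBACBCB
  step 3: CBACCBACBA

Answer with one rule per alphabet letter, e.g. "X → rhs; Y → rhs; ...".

A->C, B->A, C->CB

  step 2 ⇒ step 3: CBACBCB ⇒ CB·A·C·CB·A·CB·A
    A ↦ C
    B ↦ A
    C ↦ CB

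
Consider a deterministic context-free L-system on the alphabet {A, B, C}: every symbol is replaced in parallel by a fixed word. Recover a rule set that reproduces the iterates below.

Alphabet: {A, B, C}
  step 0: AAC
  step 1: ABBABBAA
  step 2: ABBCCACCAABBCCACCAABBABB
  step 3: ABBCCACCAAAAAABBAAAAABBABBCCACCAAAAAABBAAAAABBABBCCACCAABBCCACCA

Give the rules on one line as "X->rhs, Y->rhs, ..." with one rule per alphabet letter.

A->ABB, B->CCA, C->AA

  step 2 ⇒ step 3: ABBCCACCAABBCCACCAABBABB ⇒ ABB·CCA·CCA·AA·AA·ABB·AA·AA·ABB·ABB·CCA·CCA·AA·AA·ABB·AA·AA·ABB·ABB·CCA·CCA·ABB·CCA·CCA
    A ↦ ABB
    B ↦ CCA
    C ↦ AA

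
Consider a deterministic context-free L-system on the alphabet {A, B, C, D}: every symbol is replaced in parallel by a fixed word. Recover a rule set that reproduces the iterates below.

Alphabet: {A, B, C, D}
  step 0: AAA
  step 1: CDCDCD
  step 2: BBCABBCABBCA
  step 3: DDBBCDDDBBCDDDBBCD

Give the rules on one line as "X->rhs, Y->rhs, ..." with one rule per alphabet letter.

A->CD, B->D, C->BB, D->CA

  step 2 ⇒ step 3: BBCABBCABBCA ⇒ D·D·BB·CD·D·D·BB·CD·D·D·BB·CD
    A ↦ CD
    B ↦ D
    C ↦ BB
  step 1 ⇒ step 2: CDCDCD ⇒ BB·CA·BB·CA·BB·CA
    D ↦ CA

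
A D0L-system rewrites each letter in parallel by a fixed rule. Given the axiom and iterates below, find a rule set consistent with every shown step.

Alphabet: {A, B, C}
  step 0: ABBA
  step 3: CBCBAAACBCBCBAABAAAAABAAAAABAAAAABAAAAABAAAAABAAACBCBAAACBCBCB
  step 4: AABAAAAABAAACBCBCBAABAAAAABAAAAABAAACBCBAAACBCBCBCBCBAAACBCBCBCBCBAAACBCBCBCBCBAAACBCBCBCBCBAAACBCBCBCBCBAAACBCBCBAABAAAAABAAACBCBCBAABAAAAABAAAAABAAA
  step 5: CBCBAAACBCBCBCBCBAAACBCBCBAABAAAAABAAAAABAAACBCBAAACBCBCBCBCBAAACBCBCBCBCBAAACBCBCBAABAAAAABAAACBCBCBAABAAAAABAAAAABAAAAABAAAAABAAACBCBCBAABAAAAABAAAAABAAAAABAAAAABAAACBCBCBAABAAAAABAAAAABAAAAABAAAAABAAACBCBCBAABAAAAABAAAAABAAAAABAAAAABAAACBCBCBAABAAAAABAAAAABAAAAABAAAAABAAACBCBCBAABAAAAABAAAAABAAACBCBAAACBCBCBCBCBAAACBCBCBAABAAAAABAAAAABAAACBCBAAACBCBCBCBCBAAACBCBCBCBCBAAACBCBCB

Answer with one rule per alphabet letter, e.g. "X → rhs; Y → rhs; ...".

  step 4 ⇒ step 5: AABAAAAABAAACBCBCBAABAAAAABAAAAABAAACBCBAAACBCBCBCBCBAAACBCBCBCBCBAAACBCBCBCBCBAAACBCBCBCBCBAAACBCBCBCBCBAAACBCBCBAABAAAAABAAACBCBCBAABAAAAABAAAAABAAA ⇒ CB·CB·AAA·CB·CB·CB·CB·CB·AAA·CB·CB·CB·AAB·AAA·AAB·AAA·AAB·AAA·CB·CB·AAA·CB·CB·CB·CB·CB·AAA·CB·CB·CB·CB·CB·AAA·CB·CB·CB·AAB·AAA·AAB·AAA·CB·CB·CB·AAB·AAA·AAB·AAA·AAB·AAA·AAB·AAA·AAB·AAA·CB·CB·CB·AAB·AAA·AAB·AAA·AAB·AAA·AAB·AAA·AAB·AAA·CB·CB·CB·AAB·AAA·AAB·AAA·AAB·AAA·AAB·AAA·AAB·AAA·CB·CB·CB·AAB·AAA·AAB·AAA·AAB·AAA·AAB·AAA·AAB·AAA·CB·CB·CB·AAB·AAA·AAB·AAA·AAB·AAA·AAB·AAA·AAB·AAA·CB·CB·CB·AAB·AAA·AAB·AAA·AAB·AAA·CB·CB·AAA·CB·CB·CB·CB·CB·AAA·CB·CB·CB·AAB·AAA·AAB·AAA·AAB·AAA·CB·CB·AAA·CB·CB·CB·CB·CB·AAA·CB·CB·CB·CB·CB·AAA·CB·CB·CB
    A ↦ CB
    B ↦ AAA
    C ↦ AAB

A->CB, B->AAA, C->AAB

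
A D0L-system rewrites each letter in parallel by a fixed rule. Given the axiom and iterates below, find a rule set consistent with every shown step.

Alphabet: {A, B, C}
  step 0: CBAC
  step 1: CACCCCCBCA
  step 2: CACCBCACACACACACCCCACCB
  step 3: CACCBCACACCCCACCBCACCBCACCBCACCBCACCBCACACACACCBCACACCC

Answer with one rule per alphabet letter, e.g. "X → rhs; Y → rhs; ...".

A->CCB, B->CCC, C->CA

  step 2 ⇒ step 3: CACCBCACACACACACCCCACCB ⇒ CA·CCB·CA·CA·CCC·CA·CCB·CA·CCB·CA·CCB·CA·CCB·CA·CCB·CA·CA·CA·CA·CCB·CA·CA·CCC
    A ↦ CCB
    B ↦ CCC
    C ↦ CA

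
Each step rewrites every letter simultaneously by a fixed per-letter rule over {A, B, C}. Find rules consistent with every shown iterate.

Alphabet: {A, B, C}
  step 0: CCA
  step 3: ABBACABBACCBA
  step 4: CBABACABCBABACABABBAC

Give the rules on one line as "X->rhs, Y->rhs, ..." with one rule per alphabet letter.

A->C, B->BA, C->AB

  step 3 ⇒ step 4: ABBACABBACCBA ⇒ C·BA·BA·C·AB·C·BA·BA·C·AB·AB·BA·C
    A ↦ C
    B ↦ BA
    C ↦ AB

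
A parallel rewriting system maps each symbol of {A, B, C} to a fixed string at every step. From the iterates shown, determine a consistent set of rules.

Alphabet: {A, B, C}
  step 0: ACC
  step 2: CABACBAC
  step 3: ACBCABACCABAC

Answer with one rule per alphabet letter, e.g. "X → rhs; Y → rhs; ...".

  step 2 ⇒ step 3: CABACBAC ⇒ AC·B·CA·B·AC·CA·B·AC
    A ↦ B
    B ↦ CA
    C ↦ AC

A->B, B->CA, C->AC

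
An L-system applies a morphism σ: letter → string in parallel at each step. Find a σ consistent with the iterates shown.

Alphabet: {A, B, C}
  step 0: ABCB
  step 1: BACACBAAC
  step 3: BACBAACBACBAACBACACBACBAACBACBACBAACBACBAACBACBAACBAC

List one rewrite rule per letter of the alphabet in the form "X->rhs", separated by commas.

  step 0 ⇒ step 1: ABCB ⇒ BAC·AC·BA·AC
    A ↦ BAC
    B ↦ AC
    C ↦ BA

A->BAC, B->AC, C->BA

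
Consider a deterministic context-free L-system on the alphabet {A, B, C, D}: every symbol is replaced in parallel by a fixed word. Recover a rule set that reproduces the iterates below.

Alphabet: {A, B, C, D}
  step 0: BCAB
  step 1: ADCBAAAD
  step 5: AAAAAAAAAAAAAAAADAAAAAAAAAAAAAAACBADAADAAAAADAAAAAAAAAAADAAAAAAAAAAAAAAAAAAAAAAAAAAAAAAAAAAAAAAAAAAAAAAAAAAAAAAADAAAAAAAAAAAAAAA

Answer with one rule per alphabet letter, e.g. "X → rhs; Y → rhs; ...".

  step 0 ⇒ step 1: BCAB ⇒ AD·CB·AA·AD
    A ↦ AA
    B ↦ AD
    C ↦ CB
    D ↦ DA  (constrained at step 1)

A->AA, B->AD, C->CB, D->DA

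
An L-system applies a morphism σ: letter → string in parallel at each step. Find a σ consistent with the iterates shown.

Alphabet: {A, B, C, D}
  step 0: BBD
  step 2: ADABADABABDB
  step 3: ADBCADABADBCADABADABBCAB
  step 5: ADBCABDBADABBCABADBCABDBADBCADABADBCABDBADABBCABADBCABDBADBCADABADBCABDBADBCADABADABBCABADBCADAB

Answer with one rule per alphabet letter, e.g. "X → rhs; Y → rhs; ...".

  step 2 ⇒ step 3: ADABADABABDB ⇒ AD·BC·AD·AB·AD·BC·AD·AB·AD·AB·BC·AB
    A ↦ AD
    B ↦ AB
    D ↦ BC
    C ↦ DB  (constrained at step 3)

A->AD, B->AB, C->DB, D->BC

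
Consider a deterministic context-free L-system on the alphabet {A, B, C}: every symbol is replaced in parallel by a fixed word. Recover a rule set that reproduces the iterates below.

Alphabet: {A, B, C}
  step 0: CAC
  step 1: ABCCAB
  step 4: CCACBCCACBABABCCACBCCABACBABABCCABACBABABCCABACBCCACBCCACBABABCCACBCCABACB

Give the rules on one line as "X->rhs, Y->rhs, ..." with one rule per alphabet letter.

A->CC, B->ACB, C->AB

  step 0 ⇒ step 1: CAC ⇒ AB·CC·AB
    A ↦ CC
    C ↦ AB
    B ↦ ACB  (constrained at step 1)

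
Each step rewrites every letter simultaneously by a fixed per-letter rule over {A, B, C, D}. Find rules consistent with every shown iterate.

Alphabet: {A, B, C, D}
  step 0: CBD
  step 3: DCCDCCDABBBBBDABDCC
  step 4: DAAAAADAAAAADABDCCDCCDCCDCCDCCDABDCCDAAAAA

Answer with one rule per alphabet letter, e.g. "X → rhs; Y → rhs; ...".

A->B, B->DCC, C->AA, D->DA

  step 3 ⇒ step 4: DCCDCCDABBBBBDABDCC ⇒ DA·AA·AA·DA·AA·AA·DA·B·DCC·DCC·DCC·DCC·DCC·DA·B·DCC·DA·AA·AA
    A ↦ B
    B ↦ DCC
    C ↦ AA
    D ↦ DA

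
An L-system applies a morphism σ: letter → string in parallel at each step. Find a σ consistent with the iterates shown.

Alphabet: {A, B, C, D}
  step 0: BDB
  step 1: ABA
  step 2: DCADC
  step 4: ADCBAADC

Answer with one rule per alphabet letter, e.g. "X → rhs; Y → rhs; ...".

  step 1 ⇒ step 2: ABA ⇒ DC·A·DC
    A ↦ DC
    B ↦ A
    C ↦ A  (constrained at step 2)
  step 0 ⇒ step 1: BDB ⇒ A·B·A
    D ↦ B

A->DC, B->A, C->A, D->B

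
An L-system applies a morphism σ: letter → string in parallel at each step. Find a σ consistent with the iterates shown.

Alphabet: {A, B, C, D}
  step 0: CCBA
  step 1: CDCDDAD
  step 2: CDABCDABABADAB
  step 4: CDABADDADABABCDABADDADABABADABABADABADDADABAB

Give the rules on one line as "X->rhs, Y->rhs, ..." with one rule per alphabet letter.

A->AD, B->D, C->CD, D->AB

  step 1 ⇒ step 2: CDCDDAD ⇒ CD·AB·CD·AB·AB·AD·AB
    A ↦ AD
    C ↦ CD
    D ↦ AB
  step 0 ⇒ step 1: CCBA ⇒ CD·CD·D·AD
    B ↦ D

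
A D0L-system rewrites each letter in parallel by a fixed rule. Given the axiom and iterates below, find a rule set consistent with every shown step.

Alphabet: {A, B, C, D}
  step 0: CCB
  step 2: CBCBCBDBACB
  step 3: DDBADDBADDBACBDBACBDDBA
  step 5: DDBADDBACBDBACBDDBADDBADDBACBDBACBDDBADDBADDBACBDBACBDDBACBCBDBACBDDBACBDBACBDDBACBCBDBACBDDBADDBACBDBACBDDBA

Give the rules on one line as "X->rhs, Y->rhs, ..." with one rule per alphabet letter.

  step 2 ⇒ step 3: CBCBCBDBACB ⇒ D·DBA·D·DBA·D·DBA·CB·DBA·CB·D·DBA
    A ↦ CB
    B ↦ DBA
    C ↦ D
    D ↦ CB

A->CB, B->DBA, C->D, D->CB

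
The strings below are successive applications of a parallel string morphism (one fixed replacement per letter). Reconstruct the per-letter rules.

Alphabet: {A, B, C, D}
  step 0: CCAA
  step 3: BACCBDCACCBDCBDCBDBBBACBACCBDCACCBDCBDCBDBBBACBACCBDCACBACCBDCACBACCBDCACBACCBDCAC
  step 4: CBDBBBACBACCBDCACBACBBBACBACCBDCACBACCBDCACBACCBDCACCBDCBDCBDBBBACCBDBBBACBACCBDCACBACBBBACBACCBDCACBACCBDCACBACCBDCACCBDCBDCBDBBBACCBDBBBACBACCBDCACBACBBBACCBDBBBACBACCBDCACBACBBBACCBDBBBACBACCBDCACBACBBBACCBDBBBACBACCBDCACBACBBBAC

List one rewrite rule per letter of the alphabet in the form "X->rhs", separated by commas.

  step 3 ⇒ step 4: BACCBDCACCBDCBDCBDBBBACBACCBDCACCBDCBDCBDBBBACBACCBDCACBACCBDCACBACCBDCACBACCBDCAC ⇒ CBD·BB·BAC·BAC·CBD·CAC·BAC·BB·BAC·BAC·CBD·CAC·BAC·CBD·CAC·BAC·CBD·CAC·CBD·CBD·CBD·BB·BAC·CBD·BB·BAC·BAC·CBD·CAC·BAC·BB·BAC·BAC·CBD·CAC·BAC·CBD·CAC·BAC·CBD·CAC·CBD·CBD·CBD·BB·BAC·CBD·BB·BAC·BAC·CBD·CAC·BAC·BB·BAC·CBD·BB·BAC·BAC·CBD·CAC·BAC·BB·BAC·CBD·BB·BAC·BAC·CBD·CAC·BAC·BB·BAC·CBD·BB·BAC·BAC·CBD·CAC·BAC·BB·BAC
    A ↦ BB
    B ↦ CBD
    C ↦ BAC
    D ↦ CAC

A->BB, B->CBD, C->BAC, D->CAC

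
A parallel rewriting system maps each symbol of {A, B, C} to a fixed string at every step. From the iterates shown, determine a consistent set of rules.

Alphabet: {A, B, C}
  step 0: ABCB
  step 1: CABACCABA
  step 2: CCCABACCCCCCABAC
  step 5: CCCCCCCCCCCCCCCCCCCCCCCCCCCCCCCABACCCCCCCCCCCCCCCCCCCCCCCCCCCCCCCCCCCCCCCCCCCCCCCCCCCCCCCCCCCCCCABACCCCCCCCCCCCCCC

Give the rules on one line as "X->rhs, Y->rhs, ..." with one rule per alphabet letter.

  step 1 ⇒ step 2: CABACCABA ⇒ CC·C·ABA·C·CC·CC·C·ABA·C
    A ↦ C
    B ↦ ABA
    C ↦ CC

A->C, B->ABA, C->CC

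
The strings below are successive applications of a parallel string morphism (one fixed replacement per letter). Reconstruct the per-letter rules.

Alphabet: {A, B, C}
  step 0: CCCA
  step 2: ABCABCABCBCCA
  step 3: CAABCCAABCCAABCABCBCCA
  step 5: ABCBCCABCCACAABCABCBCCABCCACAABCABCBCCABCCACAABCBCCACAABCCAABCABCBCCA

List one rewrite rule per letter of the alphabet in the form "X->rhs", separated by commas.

A->CA, B->A, C->BC

  step 2 ⇒ step 3: ABCABCABCBCCA ⇒ CA·A·BC·CA·A·BC·CA·A·BC·A·BC·BC·CA
    A ↦ CA
    B ↦ A
    C ↦ BC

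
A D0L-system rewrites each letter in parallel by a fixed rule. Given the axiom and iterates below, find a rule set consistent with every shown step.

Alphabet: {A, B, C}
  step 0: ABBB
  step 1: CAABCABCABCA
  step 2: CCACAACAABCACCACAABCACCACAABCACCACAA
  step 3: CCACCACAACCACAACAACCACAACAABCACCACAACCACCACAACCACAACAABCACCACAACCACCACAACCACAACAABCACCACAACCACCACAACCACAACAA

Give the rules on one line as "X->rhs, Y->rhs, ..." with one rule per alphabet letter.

  step 2 ⇒ step 3: CCACAACAABCACCACAABCACCACAABCACCACAA ⇒ CCA·CCA·CAA·CCA·CAA·CAA·CCA·CAA·CAA·BCA·CCA·CAA·CCA·CCA·CAA·CCA·CAA·CAA·BCA·CCA·CAA·CCA·CCA·CAA·CCA·CAA·CAA·BCA·CCA·CAA·CCA·CCA·CAA·CCA·CAA·CAA
    A ↦ CAA
    B ↦ BCA
    C ↦ CCA

A->CAA, B->BCA, C->CCA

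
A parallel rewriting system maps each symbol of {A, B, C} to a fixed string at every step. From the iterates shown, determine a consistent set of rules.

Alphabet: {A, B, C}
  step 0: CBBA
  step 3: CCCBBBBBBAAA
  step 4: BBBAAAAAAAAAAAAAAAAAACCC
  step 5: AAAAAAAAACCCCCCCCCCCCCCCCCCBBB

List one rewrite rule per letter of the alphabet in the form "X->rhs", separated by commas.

A->C, B->AAA, C->B

  step 4 ⇒ step 5: BBBAAAAAAAAAAAAAAAAAACCC ⇒ AAA·AAA·AAA·C·C·C·C·C·C·C·C·C·C·C·C·C·C·C·C·C·C·B·B·B
    A ↦ C
    B ↦ AAA
    C ↦ B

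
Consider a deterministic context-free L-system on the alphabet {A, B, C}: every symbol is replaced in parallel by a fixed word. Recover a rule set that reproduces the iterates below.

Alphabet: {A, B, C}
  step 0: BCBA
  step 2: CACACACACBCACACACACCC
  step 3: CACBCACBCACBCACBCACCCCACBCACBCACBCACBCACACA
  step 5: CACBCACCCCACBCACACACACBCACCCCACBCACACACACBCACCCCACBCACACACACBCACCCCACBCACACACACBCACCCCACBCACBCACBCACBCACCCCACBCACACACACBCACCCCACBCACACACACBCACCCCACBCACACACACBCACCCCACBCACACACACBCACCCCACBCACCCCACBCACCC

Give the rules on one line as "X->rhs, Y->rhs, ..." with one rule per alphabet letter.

  step 2 ⇒ step 3: CACACACACBCACACACACCC ⇒ CA·CB·CA·CB·CA·CB·CA·CB·CA·CCC·CA·CB·CA·CB·CA·CB·CA·CB·CA·CA·CA
    A ↦ CB
    B ↦ CCC
    C ↦ CA

A->CB, B->CCC, C->CA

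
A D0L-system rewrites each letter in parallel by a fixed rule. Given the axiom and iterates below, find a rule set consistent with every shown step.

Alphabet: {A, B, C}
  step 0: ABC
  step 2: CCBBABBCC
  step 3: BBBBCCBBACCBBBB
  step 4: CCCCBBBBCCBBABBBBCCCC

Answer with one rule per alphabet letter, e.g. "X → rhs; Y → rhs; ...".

A->BBA, B->C, C->BB

  step 3 ⇒ step 4: BBBBCCBBACCBBBB ⇒ C·C·C·C·BB·BB·C·C·BBA·BB·BB·C·C·C·C
    A ↦ BBA
    B ↦ C
    C ↦ BB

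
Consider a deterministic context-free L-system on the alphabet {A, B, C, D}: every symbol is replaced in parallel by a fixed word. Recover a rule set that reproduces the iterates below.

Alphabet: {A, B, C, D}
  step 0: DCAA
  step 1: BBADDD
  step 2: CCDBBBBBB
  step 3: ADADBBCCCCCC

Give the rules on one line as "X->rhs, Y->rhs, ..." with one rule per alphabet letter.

A->D, B->C, C->AD, D->BB

  step 2 ⇒ step 3: CCDBBBBBB ⇒ AD·AD·BB·C·C·C·C·C·C
    B ↦ C
    C ↦ AD
    D ↦ BB
  step 0 ⇒ step 1: DCAA ⇒ BB·AD·D·D
    A ↦ D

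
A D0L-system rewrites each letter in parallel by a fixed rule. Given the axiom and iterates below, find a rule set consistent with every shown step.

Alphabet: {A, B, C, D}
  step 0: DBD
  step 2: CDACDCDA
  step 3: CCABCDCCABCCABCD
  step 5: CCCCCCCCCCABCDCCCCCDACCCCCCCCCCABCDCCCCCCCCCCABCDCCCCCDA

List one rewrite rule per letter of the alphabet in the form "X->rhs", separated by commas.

A->CD, B->A, C->CC, D->AB

  step 2 ⇒ step 3: CDACDCDA ⇒ CC·AB·CD·CC·AB·CC·AB·CD
    A ↦ CD
    C ↦ CC
    D ↦ AB
    B ↦ A  (constrained at step 0)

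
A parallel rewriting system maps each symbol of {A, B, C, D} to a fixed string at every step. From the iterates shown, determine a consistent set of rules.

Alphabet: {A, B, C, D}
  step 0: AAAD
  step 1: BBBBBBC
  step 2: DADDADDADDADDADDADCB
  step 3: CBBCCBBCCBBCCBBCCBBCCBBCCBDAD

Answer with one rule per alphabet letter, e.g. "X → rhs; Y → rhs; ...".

  step 2 ⇒ step 3: DADDADDADDADDADDADCB ⇒ C·BB·C·C·BB·C·C·BB·C·C·BB·C·C·BB·C·C·BB·C·CB·DAD
    A ↦ BB
    B ↦ DAD
    C ↦ CB
    D ↦ C

A->BB, B->DAD, C->CB, D->C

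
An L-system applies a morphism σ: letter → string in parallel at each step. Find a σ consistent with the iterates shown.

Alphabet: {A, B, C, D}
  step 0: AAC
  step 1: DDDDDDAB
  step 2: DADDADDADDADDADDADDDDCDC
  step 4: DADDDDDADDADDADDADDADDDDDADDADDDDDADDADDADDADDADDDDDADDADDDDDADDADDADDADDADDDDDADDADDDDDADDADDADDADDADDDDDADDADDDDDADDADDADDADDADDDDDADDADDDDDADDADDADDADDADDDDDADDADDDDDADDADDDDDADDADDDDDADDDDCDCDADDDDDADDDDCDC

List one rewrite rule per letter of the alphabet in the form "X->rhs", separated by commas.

A->DDD, B->CDC, C->AB, D->DAD

  step 1 ⇒ step 2: DDDDDDAB ⇒ DAD·DAD·DAD·DAD·DAD·DAD·DDD·CDC
    A ↦ DDD
    B ↦ CDC
    D ↦ DAD
  step 0 ⇒ step 1: AAC ⇒ DDD·DDD·AB
    C ↦ AB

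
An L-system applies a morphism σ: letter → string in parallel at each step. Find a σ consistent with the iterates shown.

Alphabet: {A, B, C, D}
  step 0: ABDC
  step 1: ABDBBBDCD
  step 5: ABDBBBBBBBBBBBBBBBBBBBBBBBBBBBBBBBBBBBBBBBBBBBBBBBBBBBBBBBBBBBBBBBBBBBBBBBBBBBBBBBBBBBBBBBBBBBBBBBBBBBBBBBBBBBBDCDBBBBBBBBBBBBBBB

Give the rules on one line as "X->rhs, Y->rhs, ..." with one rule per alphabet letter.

  step 0 ⇒ step 1: ABDC ⇒ ABD·BB·B·DCD
    A ↦ ABD
    B ↦ BB
    C ↦ DCD
    D ↦ B

A->ABD, B->BB, C->DCD, D->B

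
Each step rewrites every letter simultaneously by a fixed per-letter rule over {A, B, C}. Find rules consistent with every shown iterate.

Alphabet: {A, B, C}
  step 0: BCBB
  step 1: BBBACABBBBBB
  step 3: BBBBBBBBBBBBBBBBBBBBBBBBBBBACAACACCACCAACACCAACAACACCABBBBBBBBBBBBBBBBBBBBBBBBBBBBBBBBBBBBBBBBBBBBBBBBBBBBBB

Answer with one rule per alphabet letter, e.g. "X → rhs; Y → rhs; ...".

A->CCA, B->BBB, C->ACA

  step 0 ⇒ step 1: BCBB ⇒ BBB·ACA·BBB·BBB
    B ↦ BBB
    C ↦ ACA
    A ↦ CCA  (constrained at step 1)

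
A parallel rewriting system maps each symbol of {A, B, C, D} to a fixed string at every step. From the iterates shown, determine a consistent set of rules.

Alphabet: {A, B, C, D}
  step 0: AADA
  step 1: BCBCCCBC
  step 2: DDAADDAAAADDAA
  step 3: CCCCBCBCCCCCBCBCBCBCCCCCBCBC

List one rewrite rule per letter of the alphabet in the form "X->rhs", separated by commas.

  step 2 ⇒ step 3: DDAADDAAAADDAA ⇒ CC·CC·BC·BC·CC·CC·BC·BC·BC·BC·CC·CC·BC·BC
    A ↦ BC
    D ↦ CC
  step 1 ⇒ step 2: BCBCCCBC ⇒ DDA·A·DDA·A·A·A·DDA·A
    B ↦ DDA
  step 1 ⇒ step 2: BCBCCCBC ⇒ DDA·A·DDA·A·A·A·DDA·A
    C ↦ A

A->BC, B->DDA, C->A, D->CC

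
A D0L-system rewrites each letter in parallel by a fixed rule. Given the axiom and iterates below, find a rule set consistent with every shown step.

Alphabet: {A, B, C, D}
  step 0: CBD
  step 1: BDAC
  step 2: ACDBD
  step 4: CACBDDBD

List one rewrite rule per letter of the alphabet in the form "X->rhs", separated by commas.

  step 1 ⇒ step 2: BDAC ⇒ A·C·D·BD
    A ↦ D
    B ↦ A
    C ↦ BD
    D ↦ C

A->D, B->A, C->BD, D->C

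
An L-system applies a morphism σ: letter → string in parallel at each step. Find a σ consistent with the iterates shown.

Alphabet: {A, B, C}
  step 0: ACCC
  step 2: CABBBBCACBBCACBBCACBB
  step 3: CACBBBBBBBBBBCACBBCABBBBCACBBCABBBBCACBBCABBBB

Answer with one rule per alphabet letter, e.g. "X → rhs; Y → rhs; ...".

  step 2 ⇒ step 3: CABBBBCACBBCACBBCACBB ⇒ CA·CBB·BB·BB·BB·BB·CA·CBB·CA·BB·BB·CA·CBB·CA·BB·BB·CA·CBB·CA·BB·BB
    A ↦ CBB
    B ↦ BB
    C ↦ CA

A->CBB, B->BB, C->CA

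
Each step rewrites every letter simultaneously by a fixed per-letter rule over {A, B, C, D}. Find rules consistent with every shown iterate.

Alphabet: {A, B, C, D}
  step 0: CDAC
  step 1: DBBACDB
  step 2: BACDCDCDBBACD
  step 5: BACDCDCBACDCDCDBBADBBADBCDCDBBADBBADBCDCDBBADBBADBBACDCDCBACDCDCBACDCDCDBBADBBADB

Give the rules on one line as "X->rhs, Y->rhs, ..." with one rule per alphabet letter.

A->C, B->CD, C->DB, D->BA

  step 1 ⇒ step 2: DBBACDB ⇒ BA·CD·CD·C·DB·BA·CD
    A ↦ C
    B ↦ CD
    C ↦ DB
    D ↦ BA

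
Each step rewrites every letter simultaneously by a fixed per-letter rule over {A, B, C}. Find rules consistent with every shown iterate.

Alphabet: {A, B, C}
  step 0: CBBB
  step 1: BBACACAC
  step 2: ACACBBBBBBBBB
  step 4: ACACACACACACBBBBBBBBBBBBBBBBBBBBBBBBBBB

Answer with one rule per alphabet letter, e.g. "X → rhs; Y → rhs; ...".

A->B, B->AC, C->BB

  step 1 ⇒ step 2: BBACACAC ⇒ AC·AC·B·BB·B·BB·B·BB
    A ↦ B
    B ↦ AC
    C ↦ BB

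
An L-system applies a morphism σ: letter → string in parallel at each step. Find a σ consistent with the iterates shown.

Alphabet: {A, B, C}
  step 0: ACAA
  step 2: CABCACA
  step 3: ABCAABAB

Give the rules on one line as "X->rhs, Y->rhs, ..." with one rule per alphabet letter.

A->B, B->CA, C->A

  step 2 ⇒ step 3: CABCACA ⇒ A·B·CA·A·B·A·B
    A ↦ B
    B ↦ CA
    C ↦ A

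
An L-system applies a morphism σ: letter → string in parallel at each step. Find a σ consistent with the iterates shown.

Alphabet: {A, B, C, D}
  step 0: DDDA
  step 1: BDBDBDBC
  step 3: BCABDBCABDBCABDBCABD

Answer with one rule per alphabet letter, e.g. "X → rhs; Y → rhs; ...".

A->BC, B->A, C->BD, D->BD

  step 0 ⇒ step 1: DDDA ⇒ BD·BD·BD·BC
    A ↦ BC
    D ↦ BD
    B ↦ A  (constrained at step 1)
    C ↦ BD  (constrained at step 1)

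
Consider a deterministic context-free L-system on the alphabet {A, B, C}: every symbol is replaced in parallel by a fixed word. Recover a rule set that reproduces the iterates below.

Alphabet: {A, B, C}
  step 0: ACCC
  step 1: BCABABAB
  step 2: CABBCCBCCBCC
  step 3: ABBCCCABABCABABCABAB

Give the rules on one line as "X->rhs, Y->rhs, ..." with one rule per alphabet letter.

  step 2 ⇒ step 3: CABBCCBCCBCC ⇒ AB·BC·C·C·AB·AB·C·AB·AB·C·AB·AB
    A ↦ BC
    B ↦ C
    C ↦ AB

A->BC, B->C, C->AB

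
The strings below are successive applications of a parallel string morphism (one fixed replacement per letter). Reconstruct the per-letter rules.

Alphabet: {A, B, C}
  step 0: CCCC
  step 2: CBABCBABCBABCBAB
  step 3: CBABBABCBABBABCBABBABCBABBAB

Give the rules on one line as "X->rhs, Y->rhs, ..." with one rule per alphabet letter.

A->B, B->AB, C->CB

  step 2 ⇒ step 3: CBABCBABCBABCBAB ⇒ CB·AB·B·AB·CB·AB·B·AB·CB·AB·B·AB·CB·AB·B·AB
    A ↦ B
    B ↦ AB
    C ↦ CB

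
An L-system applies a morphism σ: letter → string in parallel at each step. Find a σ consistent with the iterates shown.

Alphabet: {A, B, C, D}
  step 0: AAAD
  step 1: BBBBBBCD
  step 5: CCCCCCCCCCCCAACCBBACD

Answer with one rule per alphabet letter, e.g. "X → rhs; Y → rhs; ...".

  step 0 ⇒ step 1: AAAD ⇒ BB·BB·BB·CD
    A ↦ BB
    D ↦ CD
    B ↦ C  (constrained at step 1)
    C ↦ A  (constrained at step 1)

A->BB, B->C, C->A, D->CD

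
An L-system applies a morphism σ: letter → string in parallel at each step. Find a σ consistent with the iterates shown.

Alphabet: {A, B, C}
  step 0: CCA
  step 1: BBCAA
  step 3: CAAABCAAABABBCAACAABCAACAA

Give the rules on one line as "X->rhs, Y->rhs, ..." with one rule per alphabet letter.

  step 0 ⇒ step 1: CCA ⇒ B·B·CAA
    A ↦ CAA
    C ↦ B
    B ↦ AB  (constrained at step 1)

A->CAA, B->AB, C->B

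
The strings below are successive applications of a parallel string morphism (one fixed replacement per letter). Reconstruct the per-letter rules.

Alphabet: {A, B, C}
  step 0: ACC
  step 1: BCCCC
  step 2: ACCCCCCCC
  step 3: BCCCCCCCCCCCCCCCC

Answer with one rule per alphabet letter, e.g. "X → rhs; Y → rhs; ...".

  step 2 ⇒ step 3: ACCCCCCCC ⇒ B·CC·CC·CC·CC·CC·CC·CC·CC
    A ↦ B
    C ↦ CC
  step 1 ⇒ step 2: BCCCC ⇒ A·CC·CC·CC·CC
    B ↦ A

A->B, B->A, C->CC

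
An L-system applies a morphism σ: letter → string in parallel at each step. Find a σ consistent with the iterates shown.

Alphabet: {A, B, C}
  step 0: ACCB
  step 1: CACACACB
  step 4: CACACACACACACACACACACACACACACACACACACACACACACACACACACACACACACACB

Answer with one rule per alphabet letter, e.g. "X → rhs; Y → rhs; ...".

  step 0 ⇒ step 1: ACCB ⇒ CA·CA·CA·CB
    A ↦ CA
    B ↦ CB
    C ↦ CA

A->CA, B->CB, C->CA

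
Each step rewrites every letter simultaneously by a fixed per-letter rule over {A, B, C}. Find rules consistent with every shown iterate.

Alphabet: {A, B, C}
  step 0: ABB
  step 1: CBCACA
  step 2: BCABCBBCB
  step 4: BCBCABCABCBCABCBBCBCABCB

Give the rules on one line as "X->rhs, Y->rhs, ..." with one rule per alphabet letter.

  step 1 ⇒ step 2: CBCACA ⇒ B·CA·B·CB·B·CB
    A ↦ CB
    B ↦ CA
    C ↦ B

A->CB, B->CA, C->B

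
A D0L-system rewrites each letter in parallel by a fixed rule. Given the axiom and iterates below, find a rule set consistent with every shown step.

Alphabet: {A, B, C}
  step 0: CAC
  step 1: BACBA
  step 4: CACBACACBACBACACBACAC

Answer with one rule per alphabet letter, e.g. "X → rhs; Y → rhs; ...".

A->C, B->CA, C->BA

  step 0 ⇒ step 1: CAC ⇒ BA·C·BA
    A ↦ C
    C ↦ BA
    B ↦ CA  (constrained at step 1)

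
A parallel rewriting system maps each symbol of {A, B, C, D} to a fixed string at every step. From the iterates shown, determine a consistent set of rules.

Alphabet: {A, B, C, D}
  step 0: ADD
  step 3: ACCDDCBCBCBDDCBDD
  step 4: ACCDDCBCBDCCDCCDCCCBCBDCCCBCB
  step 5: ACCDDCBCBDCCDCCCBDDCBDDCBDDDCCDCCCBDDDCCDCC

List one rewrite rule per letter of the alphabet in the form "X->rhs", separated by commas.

A->ACC, B->CC, C->D, D->CB

  step 4 ⇒ step 5: ACCDDCBCBDCCDCCDCCCBCBDCCCBCB ⇒ ACC·D·D·CB·CB·D·CC·D·CC·CB·D·D·CB·D·D·CB·D·D·D·CC·D·CC·CB·D·D·D·CC·D·CC
    A ↦ ACC
    B ↦ CC
    C ↦ D
    D ↦ CB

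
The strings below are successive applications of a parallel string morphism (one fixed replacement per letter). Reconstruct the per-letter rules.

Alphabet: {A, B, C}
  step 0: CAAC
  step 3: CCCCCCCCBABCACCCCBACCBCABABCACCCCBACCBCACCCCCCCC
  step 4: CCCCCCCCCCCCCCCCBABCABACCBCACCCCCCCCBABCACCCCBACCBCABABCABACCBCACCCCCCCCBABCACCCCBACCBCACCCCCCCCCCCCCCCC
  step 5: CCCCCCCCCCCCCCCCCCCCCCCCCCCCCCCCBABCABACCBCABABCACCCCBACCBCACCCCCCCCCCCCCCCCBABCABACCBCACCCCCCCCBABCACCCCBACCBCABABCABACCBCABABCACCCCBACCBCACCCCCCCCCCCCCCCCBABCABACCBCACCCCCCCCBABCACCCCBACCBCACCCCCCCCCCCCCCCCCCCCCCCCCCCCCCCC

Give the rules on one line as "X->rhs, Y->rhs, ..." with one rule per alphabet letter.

  step 4 ⇒ step 5: CCCCCCCCCCCCCCCCBABCABACCBCACCCCCCCCBABCACCCCBACCBCABABCABACCBCACCCCCCCCBABCACCCCBACCBCACCCCCCCCCCCCCCCC ⇒ CC·CC·CC·CC·CC·CC·CC·CC·CC·CC·CC·CC·CC·CC·CC·CC·BA·BCA·BA·CC·BCA·BA·BCA·CC·CC·BA·CC·BCA·CC·CC·CC·CC·CC·CC·CC·CC·BA·BCA·BA·CC·BCA·CC·CC·CC·CC·BA·BCA·CC·CC·BA·CC·BCA·BA·BCA·BA·CC·BCA·BA·BCA·CC·CC·BA·CC·BCA·CC·CC·CC·CC·CC·CC·CC·CC·BA·BCA·BA·CC·BCA·CC·CC·CC·CC·BA·BCA·CC·CC·BA·CC·BCA·CC·CC·CC·CC·CC·CC·CC·CC·CC·CC·CC·CC·CC·CC·CC·CC
    A ↦ BCA
    B ↦ BA
    C ↦ CC

A->BCA, B->BA, C->CC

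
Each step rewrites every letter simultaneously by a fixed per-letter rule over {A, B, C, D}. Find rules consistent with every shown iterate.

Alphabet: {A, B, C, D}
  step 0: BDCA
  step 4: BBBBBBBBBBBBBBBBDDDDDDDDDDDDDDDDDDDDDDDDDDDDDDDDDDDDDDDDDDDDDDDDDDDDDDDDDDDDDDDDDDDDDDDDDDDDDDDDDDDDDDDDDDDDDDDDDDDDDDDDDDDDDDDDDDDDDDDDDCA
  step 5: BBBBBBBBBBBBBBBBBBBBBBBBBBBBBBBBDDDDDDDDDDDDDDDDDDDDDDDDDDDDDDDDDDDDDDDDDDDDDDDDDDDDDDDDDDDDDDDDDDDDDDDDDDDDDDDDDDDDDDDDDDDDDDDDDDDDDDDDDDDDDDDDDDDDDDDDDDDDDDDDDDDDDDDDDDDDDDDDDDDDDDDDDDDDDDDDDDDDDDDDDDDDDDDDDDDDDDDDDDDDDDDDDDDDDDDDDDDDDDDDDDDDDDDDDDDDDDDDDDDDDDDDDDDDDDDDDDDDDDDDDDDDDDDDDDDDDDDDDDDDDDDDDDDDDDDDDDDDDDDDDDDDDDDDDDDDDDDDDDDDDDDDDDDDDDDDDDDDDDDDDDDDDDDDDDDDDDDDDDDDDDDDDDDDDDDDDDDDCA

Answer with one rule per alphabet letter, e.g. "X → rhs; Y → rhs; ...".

A->CA, B->BB, C->D, D->DDD

  step 4 ⇒ step 5: BBBBBBBBBBBBBBBBDDDDDDDDDDDDDDDDDDDDDDDDDDDDDDDDDDDDDDDDDDDDDDDDDDDDDDDDDDDDDDDDDDDDDDDDDDDDDDDDDDDDDDDDDDDDDDDDDDDDDDDDDDDDDDDDDDDDDDDDDCA ⇒ BB·BB·BB·BB·BB·BB·BB·BB·BB·BB·BB·BB·BB·BB·BB·BB·DDD·DDD·DDD·DDD·DDD·DDD·DDD·DDD·DDD·DDD·DDD·DDD·DDD·DDD·DDD·DDD·DDD·DDD·DDD·DDD·DDD·DDD·DDD·DDD·DDD·DDD·DDD·DDD·DDD·DDD·DDD·DDD·DDD·DDD·DDD·DDD·DDD·DDD·DDD·DDD·DDD·DDD·DDD·DDD·DDD·DDD·DDD·DDD·DDD·DDD·DDD·DDD·DDD·DDD·DDD·DDD·DDD·DDD·DDD·DDD·DDD·DDD·DDD·DDD·DDD·DDD·DDD·DDD·DDD·DDD·DDD·DDD·DDD·DDD·DDD·DDD·DDD·DDD·DDD·DDD·DDD·DDD·DDD·DDD·DDD·DDD·DDD·DDD·DDD·DDD·DDD·DDD·DDD·DDD·DDD·DDD·DDD·DDD·DDD·DDD·DDD·DDD·DDD·DDD·DDD·DDD·DDD·DDD·DDD·DDD·DDD·DDD·DDD·DDD·DDD·DDD·DDD·DDD·DDD·DDD·DDD·D·CA
    A ↦ CA
    B ↦ BB
    C ↦ D
    D ↦ DDD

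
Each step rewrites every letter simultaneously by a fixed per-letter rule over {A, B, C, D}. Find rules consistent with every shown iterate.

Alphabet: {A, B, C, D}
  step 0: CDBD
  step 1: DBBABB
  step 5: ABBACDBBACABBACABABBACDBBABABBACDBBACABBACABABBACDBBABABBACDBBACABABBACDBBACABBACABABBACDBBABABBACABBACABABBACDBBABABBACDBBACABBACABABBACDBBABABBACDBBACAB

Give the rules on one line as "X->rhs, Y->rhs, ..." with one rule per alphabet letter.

  step 0 ⇒ step 1: CDBD ⇒ DB·B·AB·B
    B ↦ AB
    C ↦ DB
    D ↦ B
    A ↦ BAC  (constrained at step 1)

A->BAC, B->AB, C->DB, D->B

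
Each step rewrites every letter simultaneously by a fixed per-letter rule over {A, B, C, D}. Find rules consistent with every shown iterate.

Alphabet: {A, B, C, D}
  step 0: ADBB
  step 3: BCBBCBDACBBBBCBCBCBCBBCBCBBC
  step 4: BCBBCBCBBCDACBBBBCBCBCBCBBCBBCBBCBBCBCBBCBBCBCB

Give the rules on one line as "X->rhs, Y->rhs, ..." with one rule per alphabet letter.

A->BB, B->BC, C->B, D->DAC

  step 3 ⇒ step 4: BCBBCBDACBBBBCBCBCBCBBCBCBBC ⇒ BC·B·BC·BC·B·BC·DAC·BB·B·BC·BC·BC·BC·B·BC·B·BC·B·BC·B·BC·BC·B·BC·B·BC·BC·B
    A ↦ BB
    B ↦ BC
    C ↦ B
    D ↦ DAC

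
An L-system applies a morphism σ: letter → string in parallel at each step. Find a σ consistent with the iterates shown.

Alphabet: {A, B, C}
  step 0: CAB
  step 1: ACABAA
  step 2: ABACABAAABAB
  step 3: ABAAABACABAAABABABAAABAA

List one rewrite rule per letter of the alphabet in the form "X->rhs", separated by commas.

A->AB, B->AA, C->AC

  step 2 ⇒ step 3: ABACABAAABAB ⇒ AB·AA·AB·AC·AB·AA·AB·AB·AB·AA·AB·AA
    A ↦ AB
    B ↦ AA
    C ↦ AC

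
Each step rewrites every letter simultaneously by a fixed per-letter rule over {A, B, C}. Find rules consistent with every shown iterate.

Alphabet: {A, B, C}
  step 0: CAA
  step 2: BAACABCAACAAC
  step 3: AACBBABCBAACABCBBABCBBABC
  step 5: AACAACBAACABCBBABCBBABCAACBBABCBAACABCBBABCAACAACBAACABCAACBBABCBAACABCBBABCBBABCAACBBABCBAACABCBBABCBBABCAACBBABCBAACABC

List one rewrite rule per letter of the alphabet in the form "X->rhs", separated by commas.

A->B, B->AAC, C->ABC

  step 2 ⇒ step 3: BAACABCAACAAC ⇒ AAC·B·B·ABC·B·AAC·ABC·B·B·ABC·B·B·ABC
    A ↦ B
    B ↦ AAC
    C ↦ ABC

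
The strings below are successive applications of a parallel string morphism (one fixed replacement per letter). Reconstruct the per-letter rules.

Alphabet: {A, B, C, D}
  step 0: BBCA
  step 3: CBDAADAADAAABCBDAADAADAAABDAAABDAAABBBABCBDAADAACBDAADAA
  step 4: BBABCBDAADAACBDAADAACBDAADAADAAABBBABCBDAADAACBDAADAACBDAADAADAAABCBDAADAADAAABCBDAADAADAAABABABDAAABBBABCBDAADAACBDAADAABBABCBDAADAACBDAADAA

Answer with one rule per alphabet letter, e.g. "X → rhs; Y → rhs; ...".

  step 3 ⇒ step 4: CBDAADAADAAABCBDAADAADAAABDAAABDAAABBBABCBDAADAACBDAADAA ⇒ BB·AB·CB·DAA·DAA·CB·DAA·DAA·CB·DAA·DAA·DAA·AB·BB·AB·CB·DAA·DAA·CB·DAA·DAA·CB·DAA·DAA·DAA·AB·CB·DAA·DAA·DAA·AB·CB·DAA·DAA·DAA·AB·AB·AB·DAA·AB·BB·AB·CB·DAA·DAA·CB·DAA·DAA·BB·AB·CB·DAA·DAA·CB·DAA·DAA
    A ↦ DAA
    B ↦ AB
    C ↦ BB
    D ↦ CB

A->DAA, B->AB, C->BB, D->CB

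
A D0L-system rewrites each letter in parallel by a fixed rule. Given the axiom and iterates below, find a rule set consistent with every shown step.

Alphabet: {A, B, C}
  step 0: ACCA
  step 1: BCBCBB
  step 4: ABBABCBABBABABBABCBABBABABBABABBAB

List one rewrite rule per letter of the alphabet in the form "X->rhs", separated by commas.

  step 0 ⇒ step 1: ACCA ⇒ B·CB·CB·B
    A ↦ B
    C ↦ CB
    B ↦ AB  (constrained at step 1)

A->B, B->AB, C->CB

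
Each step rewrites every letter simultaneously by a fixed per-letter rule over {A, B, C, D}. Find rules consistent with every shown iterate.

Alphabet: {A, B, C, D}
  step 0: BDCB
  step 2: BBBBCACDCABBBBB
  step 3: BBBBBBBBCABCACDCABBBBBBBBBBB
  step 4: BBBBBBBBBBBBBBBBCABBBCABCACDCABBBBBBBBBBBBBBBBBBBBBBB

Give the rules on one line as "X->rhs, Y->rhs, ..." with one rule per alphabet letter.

  step 3 ⇒ step 4: BBBBBBBBCABCACDCABBBBBBBBBBB ⇒ BB·BB·BB·BB·BB·BB·BB·BB·CA·B·BB·CA·B·CA·CD·CA·B·BB·BB·BB·BB·BB·BB·BB·BB·BB·BB·BB
    A ↦ B
    B ↦ BB
    C ↦ CA
    D ↦ CD

A->B, B->BB, C->CA, D->CD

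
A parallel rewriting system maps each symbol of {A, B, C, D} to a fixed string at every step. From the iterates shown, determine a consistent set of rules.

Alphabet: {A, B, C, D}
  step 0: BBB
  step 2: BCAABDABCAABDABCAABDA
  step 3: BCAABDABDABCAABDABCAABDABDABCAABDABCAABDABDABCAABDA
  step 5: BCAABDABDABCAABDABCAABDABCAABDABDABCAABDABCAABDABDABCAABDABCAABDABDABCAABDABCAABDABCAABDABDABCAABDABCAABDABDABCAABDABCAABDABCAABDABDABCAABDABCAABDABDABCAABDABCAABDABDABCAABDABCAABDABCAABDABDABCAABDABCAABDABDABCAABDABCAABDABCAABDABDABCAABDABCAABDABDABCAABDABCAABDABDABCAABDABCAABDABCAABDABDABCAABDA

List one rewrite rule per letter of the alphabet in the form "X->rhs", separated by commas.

  step 2 ⇒ step 3: BCAABDABCAABDABCAABDA ⇒ BCA·A·BDA·BDA·BCA·A·BDA·BCA·A·BDA·BDA·BCA·A·BDA·BCA·A·BDA·BDA·BCA·A·BDA
    A ↦ BDA
    B ↦ BCA
    C ↦ A
    D ↦ A

A->BDA, B->BCA, C->A, D->A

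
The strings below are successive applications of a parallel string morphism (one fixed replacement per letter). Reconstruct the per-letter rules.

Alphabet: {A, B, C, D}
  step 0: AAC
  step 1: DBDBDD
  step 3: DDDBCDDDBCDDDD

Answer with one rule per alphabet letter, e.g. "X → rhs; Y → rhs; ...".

  step 0 ⇒ step 1: AAC ⇒ DB·DB·DD
    A ↦ DB
    C ↦ DD
    B ↦ AD  (constrained at step 1)
    D ↦ C  (constrained at step 1)

A->DB, B->AD, C->DD, D->C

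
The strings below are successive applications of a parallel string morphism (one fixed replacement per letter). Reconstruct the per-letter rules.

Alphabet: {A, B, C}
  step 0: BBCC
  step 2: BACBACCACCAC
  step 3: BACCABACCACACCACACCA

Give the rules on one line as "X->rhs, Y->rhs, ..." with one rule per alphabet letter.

A->C, B->BA, C->CA

  step 2 ⇒ step 3: BACBACCACCAC ⇒ BA·C·CA·BA·C·CA·CA·C·CA·CA·C·CA
    A ↦ C
    B ↦ BA
    C ↦ CA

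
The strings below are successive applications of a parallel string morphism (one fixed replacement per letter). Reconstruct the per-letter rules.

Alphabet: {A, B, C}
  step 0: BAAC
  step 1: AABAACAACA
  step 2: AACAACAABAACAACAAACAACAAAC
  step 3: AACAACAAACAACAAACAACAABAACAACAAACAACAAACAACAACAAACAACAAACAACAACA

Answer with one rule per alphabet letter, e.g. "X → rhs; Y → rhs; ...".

A->AAC, B->AAB, C->A

  step 2 ⇒ step 3: AACAACAABAACAACAAACAACAAAC ⇒ AAC·AAC·A·AAC·AAC·A·AAC·AAC·AAB·AAC·AAC·A·AAC·AAC·A·AAC·AAC·AAC·A·AAC·AAC·A·AAC·AAC·AAC·A
    A ↦ AAC
    B ↦ AAB
    C ↦ A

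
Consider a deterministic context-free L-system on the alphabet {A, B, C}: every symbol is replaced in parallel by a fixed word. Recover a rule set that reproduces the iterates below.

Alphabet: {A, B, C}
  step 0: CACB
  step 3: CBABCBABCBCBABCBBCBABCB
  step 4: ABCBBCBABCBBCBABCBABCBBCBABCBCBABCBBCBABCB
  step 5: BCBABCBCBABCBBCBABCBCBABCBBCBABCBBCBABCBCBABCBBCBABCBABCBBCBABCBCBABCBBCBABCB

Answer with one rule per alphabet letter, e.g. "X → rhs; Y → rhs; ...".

  step 4 ⇒ step 5: ABCBBCBABCBBCBABCBABCBBCBABCBCBABCBBCBABCB ⇒ B·CB·AB·CB·CB·AB·CB·B·CB·AB·CB·CB·AB·CB·B·CB·AB·CB·B·CB·AB·CB·CB·AB·CB·B·CB·AB·CB·AB·CB·B·CB·AB·CB·CB·AB·CB·B·CB·AB·CB
    A ↦ B
    B ↦ CB
    C ↦ AB

A->B, B->CB, C->AB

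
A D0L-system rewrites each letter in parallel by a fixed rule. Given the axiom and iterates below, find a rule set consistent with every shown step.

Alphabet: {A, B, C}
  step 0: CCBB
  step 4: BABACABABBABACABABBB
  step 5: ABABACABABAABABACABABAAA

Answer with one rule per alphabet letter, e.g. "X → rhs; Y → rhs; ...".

  step 4 ⇒ step 5: BABACABABBABACABABBB ⇒ A·B·A·B·ACA·B·A·B·A·A·B·A·B·ACA·B·A·B·A·A·A
    A ↦ B
    B ↦ A
    C ↦ ACA

A->B, B->A, C->ACA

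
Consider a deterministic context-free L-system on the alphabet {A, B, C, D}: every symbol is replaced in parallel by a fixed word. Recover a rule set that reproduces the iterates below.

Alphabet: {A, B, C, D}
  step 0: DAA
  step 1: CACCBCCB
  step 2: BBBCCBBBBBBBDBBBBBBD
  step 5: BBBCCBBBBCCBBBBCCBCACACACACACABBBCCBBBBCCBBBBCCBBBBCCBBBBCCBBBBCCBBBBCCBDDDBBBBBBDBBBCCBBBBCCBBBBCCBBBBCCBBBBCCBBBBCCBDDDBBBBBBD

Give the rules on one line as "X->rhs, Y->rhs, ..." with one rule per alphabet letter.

A->CCB, B->D, C->BBB, D->CA

  step 1 ⇒ step 2: CACCBCCB ⇒ BBB·CCB·BBB·BBB·D·BBB·BBB·D
    A ↦ CCB
    B ↦ D
    C ↦ BBB
  step 0 ⇒ step 1: DAA ⇒ CA·CCB·CCB
    D ↦ CA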